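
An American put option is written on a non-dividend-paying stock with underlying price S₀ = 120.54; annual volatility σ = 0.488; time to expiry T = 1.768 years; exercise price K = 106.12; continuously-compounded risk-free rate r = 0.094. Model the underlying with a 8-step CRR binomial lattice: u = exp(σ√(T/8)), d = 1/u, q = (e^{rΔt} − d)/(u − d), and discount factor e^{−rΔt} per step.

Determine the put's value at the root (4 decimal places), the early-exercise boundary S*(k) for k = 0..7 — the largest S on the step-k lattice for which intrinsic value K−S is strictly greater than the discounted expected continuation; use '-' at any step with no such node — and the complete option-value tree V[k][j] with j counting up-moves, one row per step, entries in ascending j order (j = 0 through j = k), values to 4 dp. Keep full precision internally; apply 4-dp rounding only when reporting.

params: Δt=0.22100 u=1.25786 d=0.79500 q=0.48825 e^(-rΔt)=0.97944
t_8 payoffs: 86.8859 75.6875 57.9694 29.9355 0.0000 0.0000 0.0000 0.0000 0.0000
t_7: node(7,0) S=24.1938 payoff=81.9262 vs cont=79.7444 → 81.9262 [stop]  node(7,1) S=38.2798 payoff=67.8402 vs cont=65.6584 → 67.8402 [stop]  node(7,2) S=60.5667 payoff=45.5533 vs cont=43.3715 → 45.5533 [stop]  node(7,3) S=95.8294 payoff=10.2906 vs cont=15.0046 → 15.0046 [wait]  node(7,4) S=151.6225 payoff=0.0000 vs cont=0.0000 → 0.0000 [wait]  node(7,5) S=239.8988 payoff=0.0000 vs cont=0.0000 → 0.0000 [wait]  node(7,6) S=379.5708 payoff=0.0000 vs cont=0.0000 → 0.0000 [wait]  node(7,7) S=600.5615 payoff=0.0000 vs cont=0.0000 → 0.0000 [wait]  ⇒ S*(7)=60.5667
t_6: node(6,0) S=30.4325 payoff=75.6875 vs cont=73.5057 → 75.6875 [stop]  node(6,1) S=48.1506 payoff=57.9694 vs cont=55.7876 → 57.9694 [stop]  node(6,2) S=76.1845 payoff=29.9355 vs cont=30.0080 → 30.0080 [wait]  node(6,3) S=120.5400 payoff=0.0000 vs cont=7.5207 → 7.5207 [wait]  node(6,4) S=190.7198 payoff=0.0000 vs cont=0.0000 → 0.0000 [wait]  node(6,5) S=301.7592 payoff=0.0000 vs cont=0.0000 → 0.0000 [wait]  node(6,6) S=477.4470 payoff=0.0000 vs cont=0.0000 → 0.0000 [wait]  ⇒ S*(6)=48.1506
t_5: node(5,0) S=38.2798 payoff=67.8402 vs cont=65.6584 → 67.8402 [stop]  node(5,1) S=60.5667 payoff=45.5533 vs cont=43.4061 → 45.5533 [stop]  node(5,2) S=95.8294 payoff=10.2906 vs cont=18.6374 → 18.6374 [wait]  node(5,3) S=151.6225 payoff=0.0000 vs cont=3.7696 → 3.7696 [wait]  node(5,4) S=239.8988 payoff=0.0000 vs cont=0.0000 → 0.0000 [wait]  node(5,5) S=379.5708 payoff=0.0000 vs cont=0.0000 → 0.0000 [wait]  ⇒ S*(5)=60.5667
t_4: node(4,0) S=48.1506 payoff=57.9694 vs cont=55.7876 → 57.9694 [stop]  node(4,1) S=76.1845 payoff=29.9355 vs cont=31.7453 → 31.7453 [wait]  node(4,2) S=120.5400 payoff=0.0000 vs cont=11.1443 → 11.1443 [wait]  node(4,3) S=190.7198 payoff=0.0000 vs cont=1.8894 → 1.8894 [wait]  node(4,4) S=301.7592 payoff=0.0000 vs cont=0.0000 → 0.0000 [wait]  ⇒ S*(4)=48.1506
t_3: node(3,0) S=60.5667 payoff=45.5533 vs cont=44.2369 → 45.5533 [stop]  node(3,1) S=95.8294 payoff=10.2906 vs cont=21.2410 → 21.2410 [wait]  node(3,2) S=151.6225 payoff=0.0000 vs cont=6.4894 → 6.4894 [wait]  node(3,3) S=239.8988 payoff=0.0000 vs cont=0.9470 → 0.9470 [wait]  ⇒ S*(3)=60.5667
t_2: node(2,0) S=76.1845 payoff=29.9355 vs cont=32.9903 → 32.9903 [wait]  node(2,1) S=120.5400 payoff=0.0000 vs cont=13.7499 → 13.7499 [wait]  node(2,2) S=190.7198 payoff=0.0000 vs cont=3.7056 → 3.7056 [wait]  ⇒ S*(2)=-
t_1: node(1,0) S=95.8294 payoff=10.2906 vs cont=23.1111 → 23.1111 [wait]  node(1,1) S=151.6225 payoff=0.0000 vs cont=8.6639 → 8.6639 [wait]  ⇒ S*(1)=-
t_0: node(0,0) S=120.5400 payoff=0.0000 vs cont=15.7271 → 15.7271 [wait]  ⇒ S*(0)=-

price = 15.7271
boundary = - - - 60.5667 48.1506 60.5667 48.1506 60.5667
tree:
15.7271
23.1111 8.6639
32.9903 13.7499 3.7056
45.5533 21.2410 6.4894 0.9470
57.9694 31.7453 11.1443 1.8894 0.0000
67.8402 45.5533 18.6374 3.7696 0.0000 0.0000
75.6875 57.9694 30.0080 7.5207 0.0000 0.0000 0.0000
81.9262 67.8402 45.5533 15.0046 0.0000 0.0000 0.0000 0.0000
86.8859 75.6875 57.9694 29.9355 0.0000 0.0000 0.0000 0.0000 0.0000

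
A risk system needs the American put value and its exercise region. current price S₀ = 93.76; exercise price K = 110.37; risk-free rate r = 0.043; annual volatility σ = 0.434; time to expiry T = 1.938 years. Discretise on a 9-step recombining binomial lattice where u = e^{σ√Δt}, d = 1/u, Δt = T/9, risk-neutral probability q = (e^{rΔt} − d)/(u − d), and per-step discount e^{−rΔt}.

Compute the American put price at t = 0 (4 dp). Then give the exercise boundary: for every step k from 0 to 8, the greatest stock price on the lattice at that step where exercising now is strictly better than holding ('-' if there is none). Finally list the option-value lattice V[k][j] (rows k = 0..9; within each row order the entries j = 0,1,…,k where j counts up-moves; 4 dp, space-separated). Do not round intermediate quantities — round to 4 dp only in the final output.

params: Δt=0.21533 u=1.22311 d=0.81759 q=0.47276 e^(-rΔt)=0.99078
t_9 payoffs: 95.0647 87.4735 76.1171 59.1281 33.7127 0.0000 0.0000 0.0000 0.0000 0.0000
t_8: node(8,0) S=18.7200 payoff=91.6500 vs cont=90.6328 → 91.6500 [stop]  node(8,1) S=28.0048 payoff=82.3652 vs cont=81.3479 → 82.3652 [stop]  node(8,2) S=41.8949 payoff=68.4751 vs cont=67.4578 → 68.4751 [stop]  node(8,3) S=62.6743 payoff=47.6957 vs cont=46.6785 → 47.6957 [stop]  node(8,4) S=93.7600 payoff=16.6100 vs cont=17.6108 → 17.6108 [wait]  node(8,5) S=140.2638 payoff=0.0000 vs cont=0.0000 → 0.0000 [wait]  node(8,6) S=209.8330 payoff=0.0000 vs cont=0.0000 → 0.0000 [wait]  node(8,7) S=313.9077 payoff=0.0000 vs cont=0.0000 → 0.0000 [wait]  node(8,8) S=469.6022 payoff=0.0000 vs cont=0.0000 → 0.0000 [wait]  ⇒ S*(8)=62.6743
t_7: node(7,0) S=22.8965 payoff=87.4735 vs cont=86.4563 → 87.4735 [stop]  node(7,1) S=34.2529 payoff=76.1171 vs cont=75.0999 → 76.1171 [stop]  node(7,2) S=51.2419 payoff=59.1281 vs cont=58.1108 → 59.1281 [stop]  node(7,3) S=76.6573 payoff=33.7127 vs cont=33.1643 → 33.7127 [stop]  node(7,4) S=114.6784 payoff=0.0000 vs cont=9.1995 → 9.1995 [wait]  node(7,5) S=171.5575 payoff=0.0000 vs cont=0.0000 → 0.0000 [wait]  node(7,6) S=256.6480 payoff=0.0000 vs cont=0.0000 → 0.0000 [wait]  node(7,7) S=383.9424 payoff=0.0000 vs cont=0.0000 → 0.0000 [wait]  ⇒ S*(7)=76.6573
t_6: node(6,0) S=28.0048 payoff=82.3652 vs cont=81.3479 → 82.3652 [stop]  node(6,1) S=41.8949 payoff=68.4751 vs cont=67.4578 → 68.4751 [stop]  node(6,2) S=62.6743 payoff=47.6957 vs cont=46.6785 → 47.6957 [stop]  node(6,3) S=93.7600 payoff=16.6100 vs cont=21.9199 → 21.9199 [wait]  node(6,4) S=140.2638 payoff=0.0000 vs cont=4.8057 → 4.8057 [wait]  node(6,5) S=209.8330 payoff=0.0000 vs cont=0.0000 → 0.0000 [wait]  node(6,6) S=313.9077 payoff=0.0000 vs cont=0.0000 → 0.0000 [wait]  ⇒ S*(6)=62.6743
t_5: node(5,0) S=34.2529 payoff=76.1171 vs cont=75.0999 → 76.1171 [stop]  node(5,1) S=51.2419 payoff=59.1281 vs cont=58.1108 → 59.1281 [stop]  node(5,2) S=76.6573 payoff=33.7127 vs cont=35.1827 → 35.1827 [wait]  node(5,3) S=114.6784 payoff=0.0000 vs cont=13.7015 → 13.7015 [wait]  node(5,4) S=171.5575 payoff=0.0000 vs cont=2.5104 → 2.5104 [wait]  node(5,5) S=256.6480 payoff=0.0000 vs cont=0.0000 → 0.0000 [wait]  ⇒ S*(5)=51.2419
t_4: node(4,0) S=41.8949 payoff=68.4751 vs cont=67.4578 → 68.4751 [stop]  node(4,1) S=62.6743 payoff=47.6957 vs cont=47.3670 → 47.6957 [stop]  node(4,2) S=93.7600 payoff=16.6100 vs cont=24.7966 → 24.7966 [wait]  node(4,3) S=140.2638 payoff=0.0000 vs cont=8.3333 → 8.3333 [wait]  node(4,4) S=209.8330 payoff=0.0000 vs cont=1.3114 → 1.3114 [wait]  ⇒ S*(4)=62.6743
t_3: node(3,0) S=51.2419 payoff=59.1281 vs cont=58.1108 → 59.1281 [stop]  node(3,1) S=76.6573 payoff=33.7127 vs cont=36.5301 → 36.5301 [wait]  node(3,2) S=114.6784 payoff=0.0000 vs cont=16.8566 → 16.8566 [wait]  node(3,3) S=171.5575 payoff=0.0000 vs cont=4.9674 → 4.9674 [wait]  ⇒ S*(3)=51.2419
t_2: node(2,0) S=62.6743 payoff=47.6957 vs cont=47.9981 → 47.9981 [wait]  node(2,1) S=93.7600 payoff=16.6100 vs cont=26.9782 → 26.9782 [wait]  node(2,2) S=140.2638 payoff=0.0000 vs cont=11.1323 → 11.1323 [wait]  ⇒ S*(2)=-
t_1: node(1,0) S=76.6573 payoff=33.7127 vs cont=37.7100 → 37.7100 [wait]  node(1,1) S=114.6784 payoff=0.0000 vs cont=19.3073 → 19.3073 [wait]  ⇒ S*(1)=-
t_0: node(0,0) S=93.7600 payoff=16.6100 vs cont=28.7425 → 28.7425 [wait]  ⇒ S*(0)=-

price = 28.7425
boundary = - - - 51.2419 62.6743 51.2419 62.6743 76.6573 62.6743
tree:
28.7425
37.7100 19.3073
47.9981 26.9782 11.1323
59.1281 36.5301 16.8566 4.9674
68.4751 47.6957 24.7966 8.3333 1.3114
76.1171 59.1281 35.1827 13.7015 2.5104 0.0000
82.3652 68.4751 47.6957 21.9199 4.8057 0.0000 0.0000
87.4735 76.1171 59.1281 33.7127 9.1995 0.0000 0.0000 0.0000
91.6500 82.3652 68.4751 47.6957 17.6108 0.0000 0.0000 0.0000 0.0000
95.0647 87.4735 76.1171 59.1281 33.7127 0.0000 0.0000 0.0000 0.0000 0.0000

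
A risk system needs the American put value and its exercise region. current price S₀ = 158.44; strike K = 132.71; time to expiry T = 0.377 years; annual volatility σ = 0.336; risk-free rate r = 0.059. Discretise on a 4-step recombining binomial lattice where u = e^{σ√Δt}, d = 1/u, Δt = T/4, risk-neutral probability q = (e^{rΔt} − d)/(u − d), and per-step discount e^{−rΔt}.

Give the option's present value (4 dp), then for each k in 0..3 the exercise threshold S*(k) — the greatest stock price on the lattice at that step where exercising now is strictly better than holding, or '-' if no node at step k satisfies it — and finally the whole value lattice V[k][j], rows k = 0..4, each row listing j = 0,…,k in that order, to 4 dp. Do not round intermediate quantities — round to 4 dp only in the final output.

Δt=0.09425, u=1.10866, d=0.90199, q=0.50122, disc=e^(-rΔt)=0.99445
k=4 terminal: V=max(K-S,0) → 27.8354 3.8056 0.0000 0.0000 0.0000
k=3: j=0 S=116.2704 intr=16.4396 cont=15.7037 V=16.4396[EX]; j=1 S=142.9112 intr=0.0000 cont=1.8877 V=1.8877[hold]; j=2 S=175.6562 intr=0.0000 cont=0.0000 V=0.0000[hold]; j=3 S=215.9039 intr=0.0000 cont=0.0000 V=0.0000[hold]  S*(3)=116.2704
k=2: j=0 S=128.9044 intr=3.8056 cont=9.0952 V=9.0952[hold]; j=1 S=158.4400 intr=0.0000 cont=0.9363 V=0.9363[hold]; j=2 S=194.7431 intr=0.0000 cont=0.0000 V=0.0000[hold]  S*(2)=-
k=1: j=0 S=142.9112 intr=0.0000 cont=4.9781 V=4.9781[hold]; j=1 S=175.6562 intr=0.0000 cont=0.4644 V=0.4644[hold]  S*(1)=-
k=0: j=0 S=158.4400 intr=0.0000 cont=2.7007 V=2.7007[hold]  S*(0)=-

price = 2.7007
boundary = - - - 116.2704
tree:
2.7007
4.9781 0.4644
9.0952 0.9363 0.0000
16.4396 1.8877 0.0000 0.0000
27.8354 3.8056 0.0000 0.0000 0.0000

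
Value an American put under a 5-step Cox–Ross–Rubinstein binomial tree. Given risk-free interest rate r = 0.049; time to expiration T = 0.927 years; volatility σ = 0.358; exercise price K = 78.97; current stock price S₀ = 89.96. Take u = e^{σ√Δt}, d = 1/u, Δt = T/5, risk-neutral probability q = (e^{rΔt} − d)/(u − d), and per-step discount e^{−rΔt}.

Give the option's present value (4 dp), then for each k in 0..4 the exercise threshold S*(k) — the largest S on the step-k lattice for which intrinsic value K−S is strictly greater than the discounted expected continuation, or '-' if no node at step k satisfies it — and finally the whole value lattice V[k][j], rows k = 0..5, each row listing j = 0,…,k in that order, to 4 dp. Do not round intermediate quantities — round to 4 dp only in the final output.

Δt=0.18540  u=1.16666  d=0.85715  q=0.49102  discount=0.99096
step 5 (expiry): payoffs max(K−S,0) = 37.3482 22.3183 1.8612 0.0000 0.0000 0.0000
step 4: (k=4,j=0): S=48.5587, (K−S)⁺=30.4113, hold=29.6971 ⇒ V=30.4113 exercise | (k=4,j=1): S=66.0934, (K−S)⁺=12.8766, hold=12.1624 ⇒ V=12.8766 exercise | (k=4,j=2): S=89.9600, (K−S)⁺=0.0000, hold=0.9388 ⇒ V=0.9388 continue | (k=4,j=3): S=122.4449, (K−S)⁺=0.0000, hold=0.0000 ⇒ V=0.0000 continue | (k=4,j=4): S=166.6602, (K−S)⁺=0.0000, hold=0.0000 ⇒ V=0.0000 continue  boundary S*=66.0934
step 3: (k=3,j=0): S=56.6517, (K−S)⁺=22.3183, hold=21.6042 ⇒ V=22.3183 exercise | (k=3,j=1): S=77.1088, (K−S)⁺=1.8612, hold=6.9514 ⇒ V=6.9514 continue | (k=3,j=2): S=104.9531, (K−S)⁺=0.0000, hold=0.4735 ⇒ V=0.4735 continue | (k=3,j=3): S=142.8520, (K−S)⁺=0.0000, hold=0.0000 ⇒ V=0.0000 continue  boundary S*=56.6517
step 2: (k=2,j=0): S=66.0934, (K−S)⁺=12.8766, hold=14.6392 ⇒ V=14.6392 continue | (k=2,j=1): S=89.9600, (K−S)⁺=0.0000, hold=3.7365 ⇒ V=3.7365 continue | (k=2,j=2): S=122.4449, (K−S)⁺=0.0000, hold=0.2388 ⇒ V=0.2388 continue  boundary S*=-
step 1: (k=1,j=0): S=77.1088, (K−S)⁺=1.8612, hold=9.2017 ⇒ V=9.2017 continue | (k=1,j=1): S=104.9531, (K−S)⁺=0.0000, hold=2.0008 ⇒ V=2.0008 continue  boundary S*=-
step 0: (k=0,j=0): S=89.9600, (K−S)⁺=0.0000, hold=5.6147 ⇒ V=5.6147 continue  boundary S*=-

price = 5.6147
boundary = - - - 56.6517 66.0934
tree:
5.6147
9.2017 2.0008
14.6392 3.7365 0.2388
22.3183 6.9514 0.4735 0.0000
30.4113 12.8766 0.9388 0.0000 0.0000
37.3482 22.3183 1.8612 0.0000 0.0000 0.0000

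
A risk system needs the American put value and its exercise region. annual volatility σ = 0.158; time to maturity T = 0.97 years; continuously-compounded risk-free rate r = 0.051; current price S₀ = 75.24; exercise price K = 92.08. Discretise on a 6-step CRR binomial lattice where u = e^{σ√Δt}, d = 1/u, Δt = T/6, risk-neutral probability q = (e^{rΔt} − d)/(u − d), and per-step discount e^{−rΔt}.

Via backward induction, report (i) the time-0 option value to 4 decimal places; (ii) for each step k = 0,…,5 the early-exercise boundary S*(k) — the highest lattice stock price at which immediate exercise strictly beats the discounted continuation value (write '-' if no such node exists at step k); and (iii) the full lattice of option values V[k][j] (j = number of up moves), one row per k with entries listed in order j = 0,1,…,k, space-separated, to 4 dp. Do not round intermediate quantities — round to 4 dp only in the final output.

price = 16.8400
boundary = 75.2400 80.1750 75.2400 80.1750 75.2400 80.1750
tree:
16.8400
21.4712 11.9050
25.8174 16.8400 7.4067
29.8960 21.4712 11.9050 3.8266
33.7236 25.8174 16.8400 6.9408 1.3284
37.3155 29.8960 21.4712 11.9050 2.9713 0.0000
40.6864 33.7236 25.8174 16.8400 6.6464 0.0000 0.0000

Δt=0.16167  u=1.06559  d=0.93845  q=0.54924  discount=0.99179
step 6 (expiry): payoffs max(K−S,0) = 40.6864 33.7236 25.8174 16.8400 6.6464 0.0000 0.0000
step 5: (k=5,j=0): S=54.7645, (K−S)⁺=37.3155, hold=36.5595 ⇒ V=37.3155 exercise | (k=5,j=1): S=62.1840, (K−S)⁺=29.8960, hold=29.1399 ⇒ V=29.8960 exercise | (k=5,j=2): S=70.6088, (K−S)⁺=21.4712, hold=20.7151 ⇒ V=21.4712 exercise | (k=5,j=3): S=80.1750, (K−S)⁺=11.9050, hold=11.1490 ⇒ V=11.9050 exercise | (k=5,j=4): S=91.0372, (K−S)⁺=1.0428, hold=2.9713 ⇒ V=2.9713 continue | (k=5,j=5): S=103.3710, (K−S)⁺=0.0000, hold=0.0000 ⇒ V=0.0000 continue  boundary S*=80.1750
step 4: (k=4,j=0): S=58.3564, (K−S)⁺=33.7236, hold=32.9675 ⇒ V=33.7236 exercise | (k=4,j=1): S=66.2626, (K−S)⁺=25.8174, hold=25.0613 ⇒ V=25.8174 exercise | (k=4,j=2): S=75.2400, (K−S)⁺=16.8400, hold=16.0839 ⇒ V=16.8400 exercise | (k=4,j=3): S=85.4336, (K−S)⁺=6.6464, hold=6.9408 ⇒ V=6.9408 continue | (k=4,j=4): S=97.0083, (K−S)⁺=0.0000, hold=1.3284 ⇒ V=1.3284 continue  boundary S*=75.2400
step 3: (k=3,j=0): S=62.1840, (K−S)⁺=29.8960, hold=29.1399 ⇒ V=29.8960 exercise | (k=3,j=1): S=70.6088, (K−S)⁺=21.4712, hold=20.7151 ⇒ V=21.4712 exercise | (k=3,j=2): S=80.1750, (K−S)⁺=11.9050, hold=11.3093 ⇒ V=11.9050 exercise | (k=3,j=3): S=91.0372, (K−S)⁺=1.0428, hold=3.8266 ⇒ V=3.8266 continue  boundary S*=80.1750
step 2: (k=2,j=0): S=66.2626, (K−S)⁺=25.8174, hold=25.0613 ⇒ V=25.8174 exercise | (k=2,j=1): S=75.2400, (K−S)⁺=16.8400, hold=16.0839 ⇒ V=16.8400 exercise | (k=2,j=2): S=85.4336, (K−S)⁺=6.6464, hold=7.4067 ⇒ V=7.4067 continue  boundary S*=75.2400
step 1: (k=1,j=0): S=70.6088, (K−S)⁺=21.4712, hold=20.7151 ⇒ V=21.4712 exercise | (k=1,j=1): S=80.1750, (K−S)⁺=11.9050, hold=11.5631 ⇒ V=11.9050 exercise  boundary S*=80.1750
step 0: (k=0,j=0): S=75.2400, (K−S)⁺=16.8400, hold=16.0839 ⇒ V=16.8400 exercise  boundary S*=75.2400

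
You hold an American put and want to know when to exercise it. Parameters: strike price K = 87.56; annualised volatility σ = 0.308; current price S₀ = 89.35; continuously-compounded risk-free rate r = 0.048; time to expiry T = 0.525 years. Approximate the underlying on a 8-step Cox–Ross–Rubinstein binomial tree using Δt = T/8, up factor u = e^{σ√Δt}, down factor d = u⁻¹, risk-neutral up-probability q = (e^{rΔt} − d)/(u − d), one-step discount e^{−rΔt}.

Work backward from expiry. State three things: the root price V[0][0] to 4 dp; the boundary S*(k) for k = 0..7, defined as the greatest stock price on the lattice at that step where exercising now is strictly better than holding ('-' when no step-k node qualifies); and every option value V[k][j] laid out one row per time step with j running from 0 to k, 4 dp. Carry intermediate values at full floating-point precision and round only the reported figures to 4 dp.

price = 6.0581
boundary = - - - - 65.1671 70.5172 65.1671 70.5172
tree:
6.0581
8.8623 3.2949
12.5556 5.2287 1.3839
17.1340 8.0611 2.4322 0.3453
22.3929 11.9885 4.1885 0.6931 0.0000
27.3370 17.0428 7.0151 1.3913 0.0000 0.0000
31.9061 22.3929 11.2859 2.7928 0.0000 0.0000 0.0000
36.1285 27.3370 17.0428 5.6062 0.0000 0.0000 0.0000 0.0000
40.0306 31.9061 22.3929 11.2535 0.0000 0.0000 0.0000 0.0000 0.0000

Δt=0.06563, u=1.08210, d=0.92413, q=0.50026, disc=e^(-rΔt)=0.99685
k=8 terminal: V=max(K-S,0) → 40.0306 31.9061 22.3929 11.2535 0.0000 0.0000 0.0000 0.0000 0.0000
k=7: j=0 S=51.4315 intr=36.1285 cont=35.8531 V=36.1285[EX]; j=1 S=60.2230 intr=27.3370 cont=27.0617 V=27.3370[EX]; j=2 S=70.5172 intr=17.0428 cont=16.7674 V=17.0428[EX]; j=3 S=82.5711 intr=4.9889 cont=5.6062 V=5.6062[hold]; j=4 S=96.6854 intr=0.0000 cont=0.0000 V=0.0000[hold]; j=5 S=113.2124 intr=0.0000 cont=0.0000 V=0.0000[hold]; j=6 S=132.5644 intr=0.0000 cont=0.0000 V=0.0000[hold]; j=7 S=155.2244 intr=0.0000 cont=0.0000 V=0.0000[hold]  S*(7)=70.5172
k=6: j=0 S=55.6539 intr=31.9061 cont=31.6307 V=31.9061[EX]; j=1 S=65.1671 intr=22.3929 cont=22.1175 V=22.3929[EX]; j=2 S=76.3065 intr=11.2535 cont=11.2859 V=11.2859[hold]; j=3 S=89.3500 intr=0.0000 cont=2.7928 V=2.7928[hold]; j=4 S=104.6231 intr=0.0000 cont=0.0000 V=0.0000[hold]; j=5 S=122.5069 intr=0.0000 cont=0.0000 V=0.0000[hold]; j=6 S=143.4477 intr=0.0000 cont=0.0000 V=0.0000[hold]  S*(6)=65.1671
k=5: j=0 S=60.2230 intr=27.3370 cont=27.0617 V=27.3370[EX]; j=1 S=70.5172 intr=17.0428 cont=16.7836 V=17.0428[EX]; j=2 S=82.5711 intr=4.9889 cont=7.0151 V=7.0151[hold]; j=3 S=96.6854 intr=0.0000 cont=1.3913 V=1.3913[hold]; j=4 S=113.2124 intr=0.0000 cont=0.0000 V=0.0000[hold]; j=5 S=132.5644 intr=0.0000 cont=0.0000 V=0.0000[hold]  S*(5)=70.5172
k=4: j=0 S=65.1671 intr=22.3929 cont=22.1175 V=22.3929[EX]; j=1 S=76.3065 intr=11.2535 cont=11.9885 V=11.9885[hold]; j=2 S=89.3500 intr=0.0000 cont=4.1885 V=4.1885[hold]; j=3 S=104.6231 intr=0.0000 cont=0.6931 V=0.6931[hold]; j=4 S=122.5069 intr=0.0000 cont=0.0000 V=0.0000[hold]  S*(4)=65.1671
k=3: j=0 S=70.5172 intr=17.0428 cont=17.1340 V=17.1340[hold]; j=1 S=82.5711 intr=4.9889 cont=8.0611 V=8.0611[hold]; j=2 S=96.6854 intr=0.0000 cont=2.4322 V=2.4322[hold]; j=3 S=113.2124 intr=0.0000 cont=0.3453 V=0.3453[hold]  S*(3)=-
k=2: j=0 S=76.3065 intr=11.2535 cont=12.5556 V=12.5556[hold]; j=1 S=89.3500 intr=0.0000 cont=5.2287 V=5.2287[hold]; j=2 S=104.6231 intr=0.0000 cont=1.3839 V=1.3839[hold]  S*(2)=-
k=1: j=0 S=82.5711 intr=4.9889 cont=8.8623 V=8.8623[hold]; j=1 S=96.6854 intr=0.0000 cont=3.2949 V=3.2949[hold]  S*(1)=-
k=0: j=0 S=89.3500 intr=0.0000 cont=6.0581 V=6.0581[hold]  S*(0)=-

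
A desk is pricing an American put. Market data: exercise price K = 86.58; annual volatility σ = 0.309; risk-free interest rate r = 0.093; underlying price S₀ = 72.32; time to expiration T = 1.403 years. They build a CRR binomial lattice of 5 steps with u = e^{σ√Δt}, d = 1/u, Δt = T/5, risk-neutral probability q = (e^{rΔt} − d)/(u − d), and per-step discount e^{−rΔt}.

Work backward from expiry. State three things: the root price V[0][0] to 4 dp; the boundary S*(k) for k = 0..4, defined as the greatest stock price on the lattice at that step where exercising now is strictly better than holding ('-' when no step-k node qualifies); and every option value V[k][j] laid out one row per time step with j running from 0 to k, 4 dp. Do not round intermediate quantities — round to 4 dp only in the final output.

Δt=0.28060  u=1.17784  d=0.84901  q=0.53957  discount=0.97424
step 5 (expiry): payoffs max(K−S,0) = 54.6774 42.3212 25.1795 1.3986 0.0000 0.0000
step 4: (k=4,j=0): S=37.5762, (K−S)⁺=49.0038, hold=46.7737 ⇒ V=49.0038 exercise | (k=4,j=1): S=52.1297, (K−S)⁺=34.4503, hold=32.2201 ⇒ V=34.4503 exercise | (k=4,j=2): S=72.3200, (K−S)⁺=14.2600, hold=12.0299 ⇒ V=14.2600 exercise | (k=4,j=3): S=100.3301, (K−S)⁺=0.0000, hold=0.6274 ⇒ V=0.6274 continue | (k=4,j=4): S=139.1887, (K−S)⁺=0.0000, hold=0.0000 ⇒ V=0.0000 continue  boundary S*=72.3200
step 3: (k=3,j=0): S=44.2588, (K−S)⁺=42.3212, hold=40.0911 ⇒ V=42.3212 exercise | (k=3,j=1): S=61.4005, (K−S)⁺=25.1795, hold=22.9493 ⇒ V=25.1795 exercise | (k=3,j=2): S=85.1814, (K−S)⁺=1.3986, hold=6.7263 ⇒ V=6.7263 continue | (k=3,j=3): S=118.1728, (K−S)⁺=0.0000, hold=0.2814 ⇒ V=0.2814 continue  boundary S*=61.4005
step 2: (k=2,j=0): S=52.1297, (K−S)⁺=34.4503, hold=32.2201 ⇒ V=34.4503 exercise | (k=2,j=1): S=72.3200, (K−S)⁺=14.2600, hold=14.8305 ⇒ V=14.8305 continue | (k=2,j=2): S=100.3301, (K−S)⁺=0.0000, hold=3.1651 ⇒ V=3.1651 continue  boundary S*=52.1297
step 1: (k=1,j=0): S=61.4005, (K−S)⁺=25.1795, hold=23.2492 ⇒ V=25.1795 exercise | (k=1,j=1): S=85.1814, (K−S)⁺=1.3986, hold=8.3163 ⇒ V=8.3163 continue  boundary S*=61.4005
step 0: (k=0,j=0): S=72.3200, (K−S)⁺=14.2600, hold=15.6663 ⇒ V=15.6663 continue  boundary S*=-

price = 15.6663
boundary = - 61.4005 52.1297 61.4005 72.3200
tree:
15.6663
25.1795 8.3163
34.4503 14.8305 3.1651
42.3212 25.1795 6.7263 0.2814
49.0038 34.4503 14.2600 0.6274 0.0000
54.6774 42.3212 25.1795 1.3986 0.0000 0.0000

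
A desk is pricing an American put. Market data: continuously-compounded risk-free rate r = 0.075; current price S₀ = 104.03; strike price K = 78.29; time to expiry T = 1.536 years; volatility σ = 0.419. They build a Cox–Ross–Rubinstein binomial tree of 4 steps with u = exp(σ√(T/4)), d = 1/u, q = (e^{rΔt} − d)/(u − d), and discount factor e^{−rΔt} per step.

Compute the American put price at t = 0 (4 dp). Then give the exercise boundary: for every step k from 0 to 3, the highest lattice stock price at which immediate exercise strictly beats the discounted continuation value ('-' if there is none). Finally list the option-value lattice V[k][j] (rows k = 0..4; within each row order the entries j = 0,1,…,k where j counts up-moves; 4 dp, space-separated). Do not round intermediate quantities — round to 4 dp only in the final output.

price = 6.5311
boundary = - - - 47.7388
tree:
6.5311
11.2955 1.9824
18.9752 4.0092 0.0000
30.5512 8.1082 0.0000 0.0000
41.4678 16.3981 0.0000 0.0000 0.0000

Δt=0.38400  u=1.29647  d=0.77133  q=0.49109  discount=0.97161
step 4 (expiry): payoffs max(K−S,0) = 41.4678 16.3981 0.0000 0.0000 0.0000
step 3: (k=3,j=0): S=47.7388, (K−S)⁺=30.5512, hold=28.3286 ⇒ V=30.5512 exercise | (k=3,j=1): S=80.2410, (K−S)⁺=0.0000, hold=8.1082 ⇒ V=8.1082 continue | (k=3,j=2): S=134.8717, (K−S)⁺=0.0000, hold=0.0000 ⇒ V=0.0000 continue | (k=3,j=3): S=226.6969, (K−S)⁺=0.0000, hold=0.0000 ⇒ V=0.0000 continue  boundary S*=47.7388
step 2: (k=2,j=0): S=61.8919, (K−S)⁺=16.3981, hold=18.9752 ⇒ V=18.9752 continue | (k=2,j=1): S=104.0300, (K−S)⁺=0.0000, hold=4.0092 ⇒ V=4.0092 continue | (k=2,j=2): S=174.8571, (K−S)⁺=0.0000, hold=0.0000 ⇒ V=0.0000 continue  boundary S*=-
step 1: (k=1,j=0): S=80.2410, (K−S)⁺=0.0000, hold=11.2955 ⇒ V=11.2955 continue | (k=1,j=1): S=134.8717, (K−S)⁺=0.0000, hold=1.9824 ⇒ V=1.9824 continue  boundary S*=-
step 0: (k=0,j=0): S=104.0300, (K−S)⁺=0.0000, hold=6.5311 ⇒ V=6.5311 continue  boundary S*=-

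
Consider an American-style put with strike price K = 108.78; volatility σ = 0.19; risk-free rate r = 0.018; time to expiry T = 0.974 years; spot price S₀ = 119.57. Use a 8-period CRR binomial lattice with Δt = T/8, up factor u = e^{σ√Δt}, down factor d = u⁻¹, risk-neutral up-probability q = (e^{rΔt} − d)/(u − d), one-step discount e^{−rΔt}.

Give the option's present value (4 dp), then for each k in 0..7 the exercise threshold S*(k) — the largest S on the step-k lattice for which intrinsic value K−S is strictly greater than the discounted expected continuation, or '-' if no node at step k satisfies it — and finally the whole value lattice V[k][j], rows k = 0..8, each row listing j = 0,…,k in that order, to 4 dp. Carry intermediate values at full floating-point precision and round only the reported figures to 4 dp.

Δt=0.12175, u=1.06854, d=0.93585, q=0.49997, disc=e^(-rΔt)=0.99781
k=8 terminal: V=max(K-S,0) → 38.4265 28.4514 17.0621 4.0579 0.0000 0.0000 0.0000 0.0000 0.0000
k=7: j=0 S=75.1758 intr=33.6042 cont=33.3661 V=33.6042[EX]; j=1 S=85.8345 intr=22.9455 cont=22.7073 V=22.9455[EX]; j=2 S=98.0045 intr=10.7755 cont=10.5373 V=10.7755[EX]; j=3 S=111.9000 intr=0.0000 cont=2.0247 V=2.0247[hold]; j=4 S=127.7657 intr=0.0000 cont=0.0000 V=0.0000[hold]; j=5 S=145.8809 intr=0.0000 cont=0.0000 V=0.0000[hold]; j=6 S=166.5645 intr=0.0000 cont=0.0000 V=0.0000[hold]; j=7 S=190.1807 intr=0.0000 cont=0.0000 V=0.0000[hold]  S*(7)=98.0045
k=6: j=0 S=80.3286 intr=28.4514 cont=28.2133 V=28.4514[EX]; j=1 S=91.7179 intr=17.0621 cont=16.8240 V=17.0621[EX]; j=2 S=104.7221 intr=4.0579 cont=6.3864 V=6.3864[hold]; j=3 S=119.5700 intr=0.0000 cont=1.0102 V=1.0102[hold]; j=4 S=136.5232 intr=0.0000 cont=0.0000 V=0.0000[hold]; j=5 S=155.8800 intr=0.0000 cont=0.0000 V=0.0000[hold]; j=6 S=177.9813 intr=0.0000 cont=0.0000 V=0.0000[hold]  S*(6)=91.7179
k=5: j=0 S=85.8345 intr=22.9455 cont=22.7073 V=22.9455[EX]; j=1 S=98.0045 intr=10.7755 cont=11.6989 V=11.6989[hold]; j=2 S=111.9000 intr=0.0000 cont=3.6904 V=3.6904[hold]; j=3 S=127.7657 intr=0.0000 cont=0.5040 V=0.5040[hold]; j=4 S=145.8809 intr=0.0000 cont=0.0000 V=0.0000[hold]; j=5 S=166.5645 intr=0.0000 cont=0.0000 V=0.0000[hold]  S*(5)=85.8345
k=4: j=0 S=91.7179 intr=17.0621 cont=17.2847 V=17.2847[hold]; j=1 S=104.7221 intr=4.0579 cont=7.6781 V=7.6781[hold]; j=2 S=119.5700 intr=0.0000 cont=2.0927 V=2.0927[hold]; j=3 S=136.5232 intr=0.0000 cont=0.2515 V=0.2515[hold]; j=4 S=155.8800 intr=0.0000 cont=0.0000 V=0.0000[hold]  S*(4)=-
k=3: j=0 S=98.0045 intr=10.7755 cont=12.4544 V=12.4544[hold]; j=1 S=111.9000 intr=0.0000 cont=4.8749 V=4.8749[hold]; j=2 S=127.7657 intr=0.0000 cont=1.1696 V=1.1696[hold]; j=3 S=145.8809 intr=0.0000 cont=0.1255 V=0.1255[hold]  S*(3)=-
k=2: j=0 S=104.7221 intr=4.0579 cont=8.6459 V=8.6459[hold]; j=1 S=119.5700 intr=0.0000 cont=3.0157 V=3.0157[hold]; j=2 S=136.5232 intr=0.0000 cont=0.6461 V=0.6461[hold]  S*(2)=-
k=1: j=0 S=111.9000 intr=0.0000 cont=5.8183 V=5.8183[hold]; j=1 S=127.7657 intr=0.0000 cont=1.8270 V=1.8270[hold]  S*(1)=-
k=0: j=0 S=119.5700 intr=0.0000 cont=3.8144 V=3.8144[hold]  S*(0)=-

price = 3.8144
boundary = - - - - - 85.8345 91.7179 98.0045
tree:
3.8144
5.8183 1.8270
8.6459 3.0157 0.6461
12.4544 4.8749 1.1696 0.1255
17.2847 7.6781 2.0927 0.2515 0.0000
22.9455 11.6989 3.6904 0.5040 0.0000 0.0000
28.4514 17.0621 6.3864 1.0102 0.0000 0.0000 0.0000
33.6042 22.9455 10.7755 2.0247 0.0000 0.0000 0.0000 0.0000
38.4265 28.4514 17.0621 4.0579 0.0000 0.0000 0.0000 0.0000 0.0000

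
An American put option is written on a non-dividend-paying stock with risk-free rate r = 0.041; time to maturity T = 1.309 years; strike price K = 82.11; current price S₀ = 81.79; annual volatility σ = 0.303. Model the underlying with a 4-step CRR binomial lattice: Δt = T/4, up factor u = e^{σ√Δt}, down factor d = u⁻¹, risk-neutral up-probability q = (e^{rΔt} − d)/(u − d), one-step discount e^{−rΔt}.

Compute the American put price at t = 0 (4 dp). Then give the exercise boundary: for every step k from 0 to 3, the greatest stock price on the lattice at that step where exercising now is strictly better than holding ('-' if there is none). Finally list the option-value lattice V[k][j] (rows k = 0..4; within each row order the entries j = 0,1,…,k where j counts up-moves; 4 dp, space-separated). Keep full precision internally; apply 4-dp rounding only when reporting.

price = 9.3030
boundary = - - 57.8289 68.7737
tree:
9.3030
15.3691 3.3814
24.2811 6.7158 0.0793
33.4842 13.3363 0.1593 0.0000
41.2226 24.2811 0.3200 0.0000 0.0000

Δt=0.32725, u=1.18926, d=0.84086, q=0.49554, disc=e^(-rΔt)=0.98667
k=4 terminal: V=max(K-S,0) → 41.2226 24.2811 0.3200 0.0000 0.0000
k=3: j=0 S=48.6258 intr=33.4842 cont=32.3899 V=33.4842[EX]; j=1 S=68.7737 intr=13.3363 cont=12.2420 V=13.3363[EX]; j=2 S=97.2698 intr=0.0000 cont=0.1593 V=0.1593[hold]; j=3 S=137.5731 intr=0.0000 cont=0.0000 V=0.0000[hold]  S*(3)=68.7737
k=2: j=0 S=57.8289 intr=24.2811 cont=23.1868 V=24.2811[EX]; j=1 S=81.7900 intr=0.3200 cont=6.7158 V=6.7158[hold]; j=2 S=115.6793 intr=0.0000 cont=0.0793 V=0.0793[hold]  S*(2)=57.8289
k=1: j=0 S=68.7737 intr=13.3363 cont=15.3691 V=15.3691[hold]; j=1 S=97.2698 intr=0.0000 cont=3.3814 V=3.3814[hold]  S*(1)=-
k=0: j=0 S=81.7900 intr=0.3200 cont=9.3030 V=9.3030[hold]  S*(0)=-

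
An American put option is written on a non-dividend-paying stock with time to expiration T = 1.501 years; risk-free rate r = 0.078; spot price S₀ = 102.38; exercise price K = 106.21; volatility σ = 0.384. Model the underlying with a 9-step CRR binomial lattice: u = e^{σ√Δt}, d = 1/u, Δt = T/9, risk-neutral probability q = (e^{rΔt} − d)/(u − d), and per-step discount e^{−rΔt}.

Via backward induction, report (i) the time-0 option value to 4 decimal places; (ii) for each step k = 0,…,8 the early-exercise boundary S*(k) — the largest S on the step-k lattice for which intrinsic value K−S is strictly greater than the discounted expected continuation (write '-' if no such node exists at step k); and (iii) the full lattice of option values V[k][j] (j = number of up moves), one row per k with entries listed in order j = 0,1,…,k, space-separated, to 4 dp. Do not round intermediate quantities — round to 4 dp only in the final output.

price = 16.5022
boundary = - - - 63.9584 74.8175 63.9584 74.8175 63.9584 74.8175
tree:
16.5022
23.2550 10.2454
31.8364 15.3634 5.4445
42.2516 22.3524 8.8429 2.2211
51.5346 31.3925 13.9831 3.9833 0.5340
59.4703 42.2516 21.3903 7.0126 1.0873 0.0000
66.2542 51.5346 31.3925 12.0432 2.2139 0.0000 0.0000
72.0535 59.4703 42.2516 19.9697 4.5079 0.0000 0.0000 0.0000
77.0110 66.2542 51.5346 31.3925 9.1788 0.0000 0.0000 0.0000 0.0000
81.2490 72.0535 59.4703 42.2516 18.6896 0.0000 0.0000 0.0000 0.0000 0.0000

params: Δt=0.16678 u=1.16978 d=0.85486 q=0.50245 e^(-rΔt)=0.98708
t_9 payoffs: 81.2490 72.0535 59.4703 42.2516 18.6896 0.0000 0.0000 0.0000 0.0000 0.0000
t_8: node(8,0) S=29.1990 payoff=77.0110 vs cont=75.6383 → 77.0110 [stop]  node(8,1) S=39.9558 payoff=66.2542 vs cont=64.8815 → 66.2542 [stop]  node(8,2) S=54.6754 payoff=51.5346 vs cont=50.1619 → 51.5346 [stop]  node(8,3) S=74.8175 payoff=31.3925 vs cont=30.0198 → 31.3925 [stop]  node(8,4) S=102.3800 payoff=3.8300 vs cont=9.1788 → 9.1788 [wait]  node(8,5) S=140.0964 payoff=0.0000 vs cont=0.0000 → 0.0000 [wait]  node(8,6) S=191.7073 payoff=0.0000 vs cont=0.0000 → 0.0000 [wait]  node(8,7) S=262.3315 payoff=0.0000 vs cont=0.0000 → 0.0000 [wait]  node(8,8) S=358.9733 payoff=0.0000 vs cont=0.0000 → 0.0000 [wait]  ⇒ S*(8)=74.8175
t_7: node(7,0) S=34.1565 payoff=72.0535 vs cont=70.6808 → 72.0535 [stop]  node(7,1) S=46.7397 payoff=59.4703 vs cont=58.0976 → 59.4703 [stop]  node(7,2) S=63.9584 payoff=42.2516 vs cont=40.8789 → 42.2516 [stop]  node(7,3) S=87.5204 payoff=18.6896 vs cont=19.9697 → 19.9697 [wait]  node(7,4) S=119.7625 payoff=0.0000 vs cont=4.5079 → 4.5079 [wait]  node(7,5) S=163.8826 payoff=0.0000 vs cont=0.0000 → 0.0000 [wait]  node(7,6) S=224.2562 payoff=0.0000 vs cont=0.0000 → 0.0000 [wait]  node(7,7) S=306.8713 payoff=0.0000 vs cont=0.0000 → 0.0000 [wait]  ⇒ S*(7)=63.9584
t_6: node(6,0) S=39.9558 payoff=66.2542 vs cont=64.8815 → 66.2542 [stop]  node(6,1) S=54.6754 payoff=51.5346 vs cont=50.1619 → 51.5346 [stop]  node(6,2) S=74.8175 payoff=31.3925 vs cont=30.6546 → 31.3925 [stop]  node(6,3) S=102.3800 payoff=3.8300 vs cont=12.0432 → 12.0432 [wait]  node(6,4) S=140.0964 payoff=0.0000 vs cont=2.2139 → 2.2139 [wait]  node(6,5) S=191.7073 payoff=0.0000 vs cont=0.0000 → 0.0000 [wait]  node(6,6) S=262.3315 payoff=0.0000 vs cont=0.0000 → 0.0000 [wait]  ⇒ S*(6)=74.8175
t_5: node(5,0) S=46.7397 payoff=59.4703 vs cont=58.0976 → 59.4703 [stop]  node(5,1) S=63.9584 payoff=42.2516 vs cont=40.8789 → 42.2516 [stop]  node(5,2) S=87.5204 payoff=18.6896 vs cont=21.3903 → 21.3903 [wait]  node(5,3) S=119.7625 payoff=0.0000 vs cont=7.0126 → 7.0126 [wait]  node(5,4) S=163.8826 payoff=0.0000 vs cont=1.0873 → 1.0873 [wait]  node(5,5) S=224.2562 payoff=0.0000 vs cont=0.0000 → 0.0000 [wait]  ⇒ S*(5)=63.9584
t_4: node(4,0) S=54.6754 payoff=51.5346 vs cont=50.1619 → 51.5346 [stop]  node(4,1) S=74.8175 payoff=31.3925 vs cont=31.3592 → 31.3925 [stop]  node(4,2) S=102.3800 payoff=3.8300 vs cont=13.9831 → 13.9831 [wait]  node(4,3) S=140.0964 payoff=0.0000 vs cont=3.9833 → 3.9833 [wait]  node(4,4) S=191.7073 payoff=0.0000 vs cont=0.5340 → 0.5340 [wait]  ⇒ S*(4)=74.8175
t_3: node(3,0) S=63.9584 payoff=42.2516 vs cont=40.8789 → 42.2516 [stop]  node(3,1) S=87.5204 payoff=18.6896 vs cont=22.3524 → 22.3524 [wait]  node(3,2) S=119.7625 payoff=0.0000 vs cont=8.8429 → 8.8429 [wait]  node(3,3) S=163.8826 payoff=0.0000 vs cont=2.2211 → 2.2211 [wait]  ⇒ S*(3)=63.9584
t_2: node(2,0) S=74.8175 payoff=31.3925 vs cont=31.8364 → 31.8364 [wait]  node(2,1) S=102.3800 payoff=3.8300 vs cont=15.3634 → 15.3634 [wait]  node(2,2) S=140.0964 payoff=0.0000 vs cont=5.4445 → 5.4445 [wait]  ⇒ S*(2)=-
t_1: node(1,0) S=87.5204 payoff=18.6896 vs cont=23.2550 → 23.2550 [wait]  node(1,1) S=119.7625 payoff=0.0000 vs cont=10.2454 → 10.2454 [wait]  ⇒ S*(1)=-
t_0: node(0,0) S=102.3800 payoff=3.8300 vs cont=16.5022 → 16.5022 [wait]  ⇒ S*(0)=-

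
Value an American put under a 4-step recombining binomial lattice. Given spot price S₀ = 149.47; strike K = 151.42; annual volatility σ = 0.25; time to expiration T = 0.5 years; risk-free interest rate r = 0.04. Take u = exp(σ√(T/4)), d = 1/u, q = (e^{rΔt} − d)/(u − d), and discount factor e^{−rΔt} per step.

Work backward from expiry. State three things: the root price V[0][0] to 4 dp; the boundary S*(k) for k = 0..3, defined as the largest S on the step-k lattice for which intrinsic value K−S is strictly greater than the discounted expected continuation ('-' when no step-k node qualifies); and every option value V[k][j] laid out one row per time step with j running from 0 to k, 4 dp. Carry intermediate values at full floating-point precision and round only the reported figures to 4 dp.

price = 10.2238
boundary = - - 125.2509 136.8256
tree:
10.2238
16.7117 3.9969
26.1691 7.6528 0.4707
36.7647 14.5944 0.9580 0.0000
46.4639 26.1691 1.9500 0.0000 0.0000

Δt=0.12500, u=1.09241, d=0.91541, q=0.50624, disc=e^(-rΔt)=0.99501
k=4 terminal: V=max(K-S,0) → 46.4639 26.1691 1.9500 0.0000 0.0000
k=3: j=0 S=114.6553 intr=36.7647 cont=36.0094 V=36.7647[EX]; j=1 S=136.8256 intr=14.5944 cont=13.8392 V=14.5944[EX]; j=2 S=163.2829 intr=0.0000 cont=0.9580 V=0.9580[hold]; j=3 S=194.8560 intr=0.0000 cont=0.0000 V=0.0000[hold]  S*(3)=136.8256
k=2: j=0 S=125.2509 intr=26.1691 cont=25.4139 V=26.1691[EX]; j=1 S=149.4700 intr=1.9500 cont=7.6528 V=7.6528[hold]; j=2 S=178.3722 intr=0.0000 cont=0.4707 V=0.4707[hold]  S*(2)=125.2509
k=1: j=0 S=136.8256 intr=14.5944 cont=16.7117 V=16.7117[hold]; j=1 S=163.2829 intr=0.0000 cont=3.9969 V=3.9969[hold]  S*(1)=-
k=0: j=0 S=149.4700 intr=1.9500 cont=10.2238 V=10.2238[hold]  S*(0)=-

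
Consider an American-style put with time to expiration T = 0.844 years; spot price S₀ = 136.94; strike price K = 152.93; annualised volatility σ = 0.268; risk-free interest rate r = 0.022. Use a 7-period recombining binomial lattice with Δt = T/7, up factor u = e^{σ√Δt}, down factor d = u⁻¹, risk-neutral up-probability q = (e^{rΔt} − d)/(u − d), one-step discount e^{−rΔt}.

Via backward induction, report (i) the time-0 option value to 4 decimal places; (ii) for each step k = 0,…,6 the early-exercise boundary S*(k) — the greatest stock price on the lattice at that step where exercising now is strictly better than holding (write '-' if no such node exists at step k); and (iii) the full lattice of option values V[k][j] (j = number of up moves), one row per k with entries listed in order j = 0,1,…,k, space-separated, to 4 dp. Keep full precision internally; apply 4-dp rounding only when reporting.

price = 22.0532
boundary = - - - 103.5823 113.6843 124.7715 136.9400
tree:
22.0532
29.9744 13.9610
39.2658 20.5046 7.2530
49.3477 29.0268 11.7810 2.5983
58.5520 39.2457 18.5904 4.7858 0.3447
66.9384 49.3477 28.1585 8.7723 0.6790 0.0000
74.5796 58.5520 39.2457 15.9900 1.3375 0.0000 0.0000
81.5418 66.9384 49.3477 28.1585 2.6348 0.0000 0.0000 0.0000

params: Δt=0.12057 u=1.09753 d=0.91114 q=0.49100 e^(-rΔt)=0.99735
t_7 payoffs: 81.5418 66.9384 49.3477 28.1585 2.6348 0.0000 0.0000 0.0000
t_6: node(6,0) S=78.3504 payoff=74.5796 vs cont=74.1745 → 74.5796 [stop]  node(6,1) S=94.3780 payoff=58.5520 vs cont=58.1469 → 58.5520 [stop]  node(6,2) S=113.6843 payoff=39.2457 vs cont=38.8406 → 39.2457 [stop]  node(6,3) S=136.9400 payoff=15.9900 vs cont=15.5849 → 15.9900 [stop]  node(6,4) S=164.9529 payoff=0.0000 vs cont=1.3375 → 1.3375 [wait]  node(6,5) S=198.6963 payoff=0.0000 vs cont=0.0000 → 0.0000 [wait]  node(6,6) S=239.3424 payoff=0.0000 vs cont=0.0000 → 0.0000 [wait]  ⇒ S*(6)=136.9400
t_5: node(5,0) S=85.9916 payoff=66.9384 vs cont=66.5333 → 66.9384 [stop]  node(5,1) S=103.5823 payoff=49.3477 vs cont=48.9425 → 49.3477 [stop]  node(5,2) S=124.7715 payoff=28.1585 vs cont=27.7534 → 28.1585 [stop]  node(5,3) S=150.2952 payoff=2.6348 vs cont=8.7723 → 8.7723 [wait]  node(5,4) S=181.0402 payoff=0.0000 vs cont=0.6790 → 0.6790 [wait]  node(5,5) S=218.0744 payoff=0.0000 vs cont=0.0000 → 0.0000 [wait]  ⇒ S*(5)=124.7715
t_4: node(4,0) S=94.3780 payoff=58.5520 vs cont=58.1469 → 58.5520 [stop]  node(4,1) S=113.6843 payoff=39.2457 vs cont=38.8406 → 39.2457 [stop]  node(4,2) S=136.9400 payoff=15.9900 vs cont=18.5904 → 18.5904 [wait]  node(4,3) S=164.9529 payoff=0.0000 vs cont=4.7858 → 4.7858 [wait]  node(4,4) S=198.6963 payoff=0.0000 vs cont=0.3447 → 0.3447 [wait]  ⇒ S*(4)=113.6843
t_3: node(3,0) S=103.5823 payoff=49.3477 vs cont=48.9425 → 49.3477 [stop]  node(3,1) S=124.7715 payoff=28.1585 vs cont=29.0268 → 29.0268 [wait]  node(3,2) S=150.2952 payoff=2.6348 vs cont=11.7810 → 11.7810 [wait]  node(3,3) S=181.0402 payoff=0.0000 vs cont=2.5983 → 2.5983 [wait]  ⇒ S*(3)=103.5823
t_2: node(2,0) S=113.6843 payoff=39.2457 vs cont=39.2658 → 39.2658 [wait]  node(2,1) S=136.9400 payoff=15.9900 vs cont=20.5046 → 20.5046 [wait]  node(2,2) S=164.9529 payoff=0.0000 vs cont=7.2530 → 7.2530 [wait]  ⇒ S*(2)=-
t_1: node(1,0) S=124.7715 payoff=28.1585 vs cont=29.9744 → 29.9744 [wait]  node(1,1) S=150.2952 payoff=2.6348 vs cont=13.9610 → 13.9610 [wait]  ⇒ S*(1)=-
t_0: node(0,0) S=136.9400 payoff=15.9900 vs cont=22.0532 → 22.0532 [wait]  ⇒ S*(0)=-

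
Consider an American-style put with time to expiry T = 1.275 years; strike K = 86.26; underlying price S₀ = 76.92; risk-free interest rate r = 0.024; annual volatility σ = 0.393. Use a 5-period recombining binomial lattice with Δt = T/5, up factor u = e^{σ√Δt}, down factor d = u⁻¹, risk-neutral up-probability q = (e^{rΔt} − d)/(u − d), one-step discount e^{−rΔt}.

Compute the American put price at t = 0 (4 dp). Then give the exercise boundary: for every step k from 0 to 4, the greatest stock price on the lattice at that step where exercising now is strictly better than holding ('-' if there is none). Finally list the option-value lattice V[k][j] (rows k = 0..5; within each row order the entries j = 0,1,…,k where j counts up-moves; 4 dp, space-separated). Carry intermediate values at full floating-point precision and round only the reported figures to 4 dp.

Δt=0.25500, u=1.21952, d=0.82000, q=0.46591, disc=e^(-rΔt)=0.99390
k=5 terminal: V=max(K-S,0) → 57.7433 43.8493 23.1859 0.0000 0.0000 0.0000
k=4: j=0 S=34.7766 intr=51.4834 cont=50.9571 V=51.4834[EX]; j=1 S=51.7206 intr=34.5394 cont=34.0131 V=34.5394[EX]; j=2 S=76.9200 intr=9.3400 cont=12.3077 V=12.3077[hold]; j=3 S=114.3972 intr=0.0000 cont=0.0000 V=0.0000[hold]; j=4 S=170.1341 intr=0.0000 cont=0.0000 V=0.0000[hold]  S*(4)=51.7206
k=3: j=0 S=42.4107 intr=43.8493 cont=43.3230 V=43.8493[EX]; j=1 S=63.0741 intr=23.1859 cont=24.0338 V=24.0338[hold]; j=2 S=93.8053 intr=0.0000 cont=6.5333 V=6.5333[hold]; j=3 S=139.5094 intr=0.0000 cont=0.0000 V=0.0000[hold]  S*(3)=42.4107
k=2: j=0 S=51.7206 intr=34.5394 cont=34.4058 V=34.5394[EX]; j=1 S=76.9200 intr=9.3400 cont=15.7832 V=15.7832[hold]; j=2 S=114.3972 intr=0.0000 cont=3.4680 V=3.4680[hold]  S*(2)=51.7206
k=1: j=0 S=63.0741 intr=23.1859 cont=25.6432 V=25.6432[hold]; j=1 S=93.8053 intr=0.0000 cont=9.9841 V=9.9841[hold]  S*(1)=-
k=0: j=0 S=76.9200 intr=9.3400 cont=18.2355 V=18.2355[hold]  S*(0)=-

price = 18.2355
boundary = - - 51.7206 42.4107 51.7206
tree:
18.2355
25.6432 9.9841
34.5394 15.7832 3.4680
43.8493 24.0338 6.5333 0.0000
51.4834 34.5394 12.3077 0.0000 0.0000
57.7433 43.8493 23.1859 0.0000 0.0000 0.0000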